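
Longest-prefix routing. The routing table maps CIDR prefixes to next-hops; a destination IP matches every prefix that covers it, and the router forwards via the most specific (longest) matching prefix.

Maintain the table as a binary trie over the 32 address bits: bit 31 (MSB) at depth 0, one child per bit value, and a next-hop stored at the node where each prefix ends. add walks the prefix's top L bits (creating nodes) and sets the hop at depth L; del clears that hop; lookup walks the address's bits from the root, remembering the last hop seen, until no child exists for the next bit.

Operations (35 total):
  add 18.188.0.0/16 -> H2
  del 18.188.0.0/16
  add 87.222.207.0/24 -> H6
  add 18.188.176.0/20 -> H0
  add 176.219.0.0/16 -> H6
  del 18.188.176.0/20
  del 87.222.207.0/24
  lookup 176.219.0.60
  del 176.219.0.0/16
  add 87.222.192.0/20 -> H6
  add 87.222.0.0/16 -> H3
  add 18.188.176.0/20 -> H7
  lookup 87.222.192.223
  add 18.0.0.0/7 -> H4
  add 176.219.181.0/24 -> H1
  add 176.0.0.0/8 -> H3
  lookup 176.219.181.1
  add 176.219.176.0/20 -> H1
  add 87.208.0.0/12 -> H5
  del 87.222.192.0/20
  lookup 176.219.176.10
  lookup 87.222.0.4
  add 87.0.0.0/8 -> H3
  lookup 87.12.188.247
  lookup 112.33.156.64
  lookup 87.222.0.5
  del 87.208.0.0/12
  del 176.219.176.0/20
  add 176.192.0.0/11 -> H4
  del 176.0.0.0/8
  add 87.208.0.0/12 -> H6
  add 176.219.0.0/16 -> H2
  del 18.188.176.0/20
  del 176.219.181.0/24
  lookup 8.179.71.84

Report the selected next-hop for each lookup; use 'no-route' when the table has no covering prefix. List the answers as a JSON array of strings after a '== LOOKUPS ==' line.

Apply in order:
  add 18.188.0.0/16 -> H2 at depth 16
  - 18.188.0.0/16 clear@16
  add 87.222.207.0/24 -> H6 at depth 24
  add 18.188.176.0/20 -> H0 at depth 20
  add 176.219.0.0/16 -> H6 at depth 16
  - 18.188.176.0/20 clear@20
  - 87.222.207.0/24 clear@24
  lookup 176.219.0.60: bits 1011000011011011 walk d0:-→d1:-→d2:-→d3:-→d4:-→d5:-→d6:-→d7:-→d8:-→d9:-→d10:-→d11:-→d12:-→d13:-→d14:-→d15:-→d16:H6 -> H6
  - 176.219.0.0/16 clear@16
  add 87.222.192.0/20 -> H6 at depth 20
  add 87.222.0.0/16 -> H3 at depth 16
  add 18.188.176.0/20 -> H7 at depth 20
  lookup 87.222.192.223: bits 01010111110111101100 walk d0:-→d1:-→d2:-→d3:-→d4:-→d5:-→d6:-→d7:-→d8:-→d9:-→d10:-→d11:-→d12:-→d13:-→d14:-→d15:-→d16:H3→d17:-→d18:-→d19:-→d20:H6 -> H6
  add 18.0.0.0/7 -> H4 at depth 7
  add 176.219.181.0/24 -> H1 at depth 24
  add 176.0.0.0/8 -> H3 at depth 8
  lookup 176.219.181.1: bits 101100001101101110110101 walk d0:-→d1:-→d2:-→d3:-→d4:-→d5:-→d6:-→d7:-→d8:H3→d9:-→d10:-→d11:-→d12:-→d13:-→d14:-→d15:-→d16:-→d17:-→d18:-→d19:-→d20:-→d21:-→d22:-→d23:-→d24:H1 -> H1
  add 176.219.176.0/20 -> H1 at depth 20
  add 87.208.0.0/12 -> H5 at depth 12
  - 87.222.192.0/20 clear@20
  lookup 176.219.176.10: bits 101100001101101110110 walk d0:-→d1:-→d2:-→d3:-→d4:-→d5:-→d6:-→d7:-→d8:H3→d9:-→d10:-→d11:-→d12:-→d13:-→d14:-→d15:-→d16:-→d17:-→d18:-→d19:-→d20:H1→d21:- -> H1
  lookup 87.222.0.4: bits 0101011111011110 walk d0:-→d1:-→d2:-→d3:-→d4:-→d5:-→d6:-→d7:-→d8:-→d9:-→d10:-→d11:-→d12:H5→d13:-→d14:-→d15:-→d16:H3 -> H3
  add 87.0.0.0/8 -> H3 at depth 8
  lookup 87.12.188.247: bits 01010111 walk d0:-→d1:-→d2:-→d3:-→d4:-→d5:-→d6:-→d7:-→d8:H3 -> H3
  lookup 112.33.156.64: bits 01 walk d0:-→d1:-→d2:- -> no-route
  lookup 87.222.0.5: bits 0101011111011110 walk d0:-→d1:-→d2:-→d3:-→d4:-→d5:-→d6:-→d7:-→d8:H3→d9:-→d10:-→d11:-→d12:H5→d13:-→d14:-→d15:-→d16:H3 -> H3
  - 87.208.0.0/12 clear@12
  - 176.219.176.0/20 clear@20
  add 176.192.0.0/11 -> H4 at depth 11
  - 176.0.0.0/8 clear@8
  add 87.208.0.0/12 -> H6 at depth 12
  add 176.219.0.0/16 -> H2 at depth 16
  - 18.188.176.0/20 clear@20
  - 176.219.181.0/24 clear@24
  lookup 8.179.71.84: bits 000 walk d0:-→d1:-→d2:-→d3:- -> no-route

== LOOKUPS ==
["H6","H6","H1","H1","H3","H3","no-route","H3","no-route"]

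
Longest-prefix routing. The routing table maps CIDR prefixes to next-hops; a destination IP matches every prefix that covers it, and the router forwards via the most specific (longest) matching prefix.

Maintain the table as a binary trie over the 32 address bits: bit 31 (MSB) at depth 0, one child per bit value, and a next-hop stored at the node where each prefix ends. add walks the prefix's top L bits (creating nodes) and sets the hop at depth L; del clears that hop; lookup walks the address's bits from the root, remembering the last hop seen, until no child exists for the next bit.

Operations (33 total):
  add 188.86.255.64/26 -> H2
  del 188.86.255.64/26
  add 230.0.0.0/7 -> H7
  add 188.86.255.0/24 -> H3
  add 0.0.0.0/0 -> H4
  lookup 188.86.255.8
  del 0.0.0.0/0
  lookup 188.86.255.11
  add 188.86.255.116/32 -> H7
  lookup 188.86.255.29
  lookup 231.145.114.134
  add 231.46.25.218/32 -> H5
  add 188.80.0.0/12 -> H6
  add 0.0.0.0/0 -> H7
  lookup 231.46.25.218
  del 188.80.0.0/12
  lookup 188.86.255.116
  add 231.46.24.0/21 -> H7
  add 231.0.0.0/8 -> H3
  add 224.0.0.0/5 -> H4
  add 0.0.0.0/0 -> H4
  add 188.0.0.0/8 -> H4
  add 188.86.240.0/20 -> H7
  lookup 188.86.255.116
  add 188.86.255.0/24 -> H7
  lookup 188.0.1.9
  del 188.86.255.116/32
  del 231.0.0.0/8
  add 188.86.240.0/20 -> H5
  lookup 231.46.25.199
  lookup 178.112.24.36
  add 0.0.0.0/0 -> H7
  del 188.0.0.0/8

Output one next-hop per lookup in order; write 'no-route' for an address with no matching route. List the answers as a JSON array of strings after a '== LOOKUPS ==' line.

Apply in order:
  + 188.86.255.64/26 (H2) depth=26
  del 188.86.255.64/26 (clear depth 26)
  + 230.0.0.0/7 (H7) depth=7
  + 188.86.255.0/24 (H3) depth=24
  + 0.0.0.0/0 (H4) depth=0
  lookup 188.86.255.8: bits 1011110001010110111111110 walk d0:H4→d1:-→d2:-→d3:-→d4:-→d5:-→d6:-→d7:-→d8:-→d9:-→d10:-→d11:-→d12:-→d13:-→d14:-→d15:-→d16:-→d17:-→d18:-→d19:-→d20:-→d21:-→d22:-→d23:-→d24:H3→d25:- -> H3
  del 0.0.0.0/0 (clear depth 0)
  lookup 188.86.255.11: bits 1011110001010110111111110 walk d0:-→d1:-→d2:-→d3:-→d4:-→d5:-→d6:-→d7:-→d8:-→d9:-→d10:-→d11:-→d12:-→d13:-→d14:-→d15:-→d16:-→d17:-→d18:-→d19:-→d20:-→d21:-→d22:-→d23:-→d24:H3→d25:- -> H3
  + 188.86.255.116/32 (H7) depth=32
  lookup 188.86.255.29: bits 1011110001010110111111110 walk d0:-→d1:-→d2:-→d3:-→d4:-→d5:-→d6:-→d7:-→d8:-→d9:-→d10:-→d11:-→d12:-→d13:-→d14:-→d15:-→d16:-→d17:-→d18:-→d19:-→d20:-→d21:-→d22:-→d23:-→d24:H3→d25:- -> H3
  lookup 231.145.114.134: bits 1110011 walk d0:-→d1:-→d2:-→d3:-→d4:-→d5:-→d6:-→d7:H7 -> H7
  + 231.46.25.218/32 (H5) depth=32
  + 188.80.0.0/12 (H6) depth=12
  + 0.0.0.0/0 (H7) depth=0
  lookup 231.46.25.218: bits 11100111001011100001100111011010 walk d0:H7→d1:-→d2:-→d3:-→d4:-→d5:-→d6:-→d7:H7→d8:-→d9:-→d10:-→d11:-→d12:-→d13:-→d14:-→d15:-→d16:-→d17:-→d18:-→d19:-→d20:-→d21:-→d22:-→d23:-→d24:-→d25:-→d26:-→d27:-→d28:-→d29:-→d30:-→d31:-→d32:H5 -> H5
  del 188.80.0.0/12 (clear depth 12)
  lookup 188.86.255.116: bits 10111100010101101111111101110100 walk d0:H7→d1:-→d2:-→d3:-→d4:-→d5:-→d6:-→d7:-→d8:-→d9:-→d10:-→d11:-→d12:-→d13:-→d14:-→d15:-→d16:-→d17:-→d18:-→d19:-→d20:-→d21:-→d22:-→d23:-→d24:H3→d25:-→d26:-→d27:-→d28:-→d29:-→d30:-→d31:-→d32:H7 -> H7
  + 231.46.24.0/21 (H7) depth=21
  + 231.0.0.0/8 (H3) depth=8
  + 224.0.0.0/5 (H4) depth=5
  + 0.0.0.0/0 (H4) depth=0
  + 188.0.0.0/8 (H4) depth=8
  + 188.86.240.0/20 (H7) depth=20
  lookup 188.86.255.116: bits 10111100010101101111111101110100 walk d0:H4→d1:-→d2:-→d3:-→d4:-→d5:-→d6:-→d7:-→d8:H4→d9:-→d10:-→d11:-→d12:-→d13:-→d14:-→d15:-→d16:-→d17:-→d18:-→d19:-→d20:H7→d21:-→d22:-→d23:-→d24:H3→d25:-→d26:-→d27:-→d28:-→d29:-→d30:-→d31:-→d32:H7 -> H7
  + 188.86.255.0/24 (H7) depth=24
  lookup 188.0.1.9: bits 101111000 walk d0:H4→d1:-→d2:-→d3:-→d4:-→d5:-→d6:-→d7:-→d8:H4→d9:- -> H4
  del 188.86.255.116/32 (clear depth 32)
  del 231.0.0.0/8 (clear depth 8)
  + 188.86.240.0/20 (H5) depth=20
  lookup 231.46.25.199: bits 111001110010111000011001110 walk d0:H4→d1:-→d2:-→d3:-→d4:-→d5:H4→d6:-→d7:H7→d8:-→d9:-→d10:-→d11:-→d12:-→d13:-→d14:-→d15:-→d16:-→d17:-→d18:-→d19:-→d20:-→d21:H7→d22:-→d23:-→d24:-→d25:-→d26:-→d27:- -> H7
  lookup 178.112.24.36: bits 1011 walk d0:H4→d1:-→d2:-→d3:-→d4:- -> H4
  + 0.0.0.0/0 (H7) depth=0
  del 188.0.0.0/8 (clear depth 8)

== LOOKUPS ==
["H3","H3","H3","H7","H5","H7","H7","H4","H7","H4"]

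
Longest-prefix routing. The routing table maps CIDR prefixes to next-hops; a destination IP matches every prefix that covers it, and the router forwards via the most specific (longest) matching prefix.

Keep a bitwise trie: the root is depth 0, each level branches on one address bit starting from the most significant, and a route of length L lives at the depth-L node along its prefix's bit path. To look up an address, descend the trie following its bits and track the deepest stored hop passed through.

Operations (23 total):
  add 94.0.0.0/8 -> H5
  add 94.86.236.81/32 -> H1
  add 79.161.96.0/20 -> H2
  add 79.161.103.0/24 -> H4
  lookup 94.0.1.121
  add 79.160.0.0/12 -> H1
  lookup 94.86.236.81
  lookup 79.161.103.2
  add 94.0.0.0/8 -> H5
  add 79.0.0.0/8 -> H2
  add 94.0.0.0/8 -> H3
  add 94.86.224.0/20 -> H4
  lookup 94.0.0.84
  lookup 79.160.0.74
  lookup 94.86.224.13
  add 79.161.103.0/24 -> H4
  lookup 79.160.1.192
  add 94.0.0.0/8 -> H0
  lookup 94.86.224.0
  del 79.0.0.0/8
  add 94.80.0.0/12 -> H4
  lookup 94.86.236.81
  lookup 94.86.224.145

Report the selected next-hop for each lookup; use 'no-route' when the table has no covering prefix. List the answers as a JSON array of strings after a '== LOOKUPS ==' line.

Trace:
  + 94.0.0.0/8 (H5) depth=8
  + 94.86.236.81/32 (H1) depth=32
  + 79.161.96.0/20 (H2) depth=20
  + 79.161.103.0/24 (H4) depth=24
  ? 94.0.1.121  path d0:-→d1:-→d2:-→d3:-→d4:-→d5:-→d6:-→d7:-→d8:H5→d9:-  best=H5
  + 79.160.0.0/12 (H1) depth=12
  ? 94.86.236.81  path d0:-→d1:-→d2:-→d3:-→d4:-→d5:-→d6:-→d7:-→d8:H5→d9:-→d10:-→d11:-→d12:-→d13:-→d14:-→d15:-→d16:-→d17:-→d18:-→d19:-→d20:-→d21:-→d22:-→d23:-→d24:-→d25:-→d26:-→d27:-→d28:-→d29:-→d30:-→d31:-→d32:H1  best=H1
  ? 79.161.103.2  path d0:-→d1:-→d2:-→d3:-→d4:-→d5:-→d6:-→d7:-→d8:-→d9:-→d10:-→d11:-→d12:H1→d13:-→d14:-→d15:-→d16:-→d17:-→d18:-→d19:-→d20:H2→d21:-→d22:-→d23:-→d24:H4  best=H4
  + 94.0.0.0/8 (H5) depth=8
  + 79.0.0.0/8 (H2) depth=8
  + 94.0.0.0/8 (H3) depth=8
  + 94.86.224.0/20 (H4) depth=20
  ? 94.0.0.84  path d0:-→d1:-→d2:-→d3:-→d4:-→d5:-→d6:-→d7:-→d8:H3→d9:-  best=H3
  ? 79.160.0.74  path d0:-→d1:-→d2:-→d3:-→d4:-→d5:-→d6:-→d7:-→d8:H2→d9:-→d10:-→d11:-→d12:H1→d13:-→d14:-→d15:-  best=H1
  ? 94.86.224.13  path d0:-→d1:-→d2:-→d3:-→d4:-→d5:-→d6:-→d7:-→d8:H3→d9:-→d10:-→d11:-→d12:-→d13:-→d14:-→d15:-→d16:-→d17:-→d18:-→d19:-→d20:H4  best=H4
  + 79.161.103.0/24 (H4) depth=24
  ? 79.160.1.192  path d0:-→d1:-→d2:-→d3:-→d4:-→d5:-→d6:-→d7:-→d8:H2→d9:-→d10:-→d11:-→d12:H1→d13:-→d14:-→d15:-  best=H1
  + 94.0.0.0/8 (H0) depth=8
  ? 94.86.224.0  path d0:-→d1:-→d2:-→d3:-→d4:-→d5:-→d6:-→d7:-→d8:H0→d9:-→d10:-→d11:-→d12:-→d13:-→d14:-→d15:-→d16:-→d17:-→d18:-→d19:-→d20:H4  best=H4
  del 79.0.0.0/8 (clear depth 8)
  + 94.80.0.0/12 (H4) depth=12
  ? 94.86.236.81  path d0:-→d1:-→d2:-→d3:-→d4:-→d5:-→d6:-→d7:-→d8:H0→d9:-→d10:-→d11:-→d12:H4→d13:-→d14:-→d15:-→d16:-→d17:-→d18:-→d19:-→d20:H4→d21:-→d22:-→d23:-→d24:-→d25:-→d26:-→d27:-→d28:-→d29:-→d30:-→d31:-→d32:H1  best=H1
  ? 94.86.224.145  path d0:-→d1:-→d2:-→d3:-→d4:-→d5:-→d6:-→d7:-→d8:H0→d9:-→d10:-→d11:-→d12:H4→d13:-→d14:-→d15:-→d16:-→d17:-→d18:-→d19:-→d20:H4  best=H4

== LOOKUPS ==
["H5","H1","H4","H3","H1","H4","H1","H4","H1","H4"]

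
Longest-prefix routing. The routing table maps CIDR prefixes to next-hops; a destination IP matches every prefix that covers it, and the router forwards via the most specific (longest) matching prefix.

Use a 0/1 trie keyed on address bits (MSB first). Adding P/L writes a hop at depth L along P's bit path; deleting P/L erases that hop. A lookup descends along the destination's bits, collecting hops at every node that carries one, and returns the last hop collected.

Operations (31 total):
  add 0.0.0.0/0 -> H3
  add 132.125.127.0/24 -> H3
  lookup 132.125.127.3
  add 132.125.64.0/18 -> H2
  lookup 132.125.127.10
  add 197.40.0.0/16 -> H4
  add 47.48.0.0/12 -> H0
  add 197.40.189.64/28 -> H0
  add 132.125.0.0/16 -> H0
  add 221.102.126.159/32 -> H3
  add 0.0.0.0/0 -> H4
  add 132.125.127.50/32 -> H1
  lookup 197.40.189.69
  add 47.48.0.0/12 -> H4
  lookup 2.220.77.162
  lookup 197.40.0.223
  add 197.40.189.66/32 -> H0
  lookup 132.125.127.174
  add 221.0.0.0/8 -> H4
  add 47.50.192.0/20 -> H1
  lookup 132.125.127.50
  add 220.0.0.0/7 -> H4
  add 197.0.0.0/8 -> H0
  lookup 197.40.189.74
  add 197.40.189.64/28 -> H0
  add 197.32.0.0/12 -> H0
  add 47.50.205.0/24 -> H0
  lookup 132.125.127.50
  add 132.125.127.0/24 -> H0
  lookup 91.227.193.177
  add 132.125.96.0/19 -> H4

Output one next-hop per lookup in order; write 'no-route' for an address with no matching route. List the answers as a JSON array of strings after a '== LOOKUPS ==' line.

Apply in order:
  + 0.0.0.0/0 (H3) depth=0
  + 132.125.127.0/24 (H3) depth=24
  Q 132.125.127.3: descend 100001000111110101111111 ; hops seen [H3,H3] ; pick H3
  + 132.125.64.0/18 (H2) depth=18
  Q 132.125.127.10: descend 100001000111110101111111 ; hops seen [H3,H2,H3] ; pick H3
  + 197.40.0.0/16 (H4) depth=16
  + 47.48.0.0/12 (H0) depth=12
  + 197.40.189.64/28 (H0) depth=28
  + 132.125.0.0/16 (H0) depth=16
  + 221.102.126.159/32 (H3) depth=32
  + 0.0.0.0/0 (H4) depth=0
  + 132.125.127.50/32 (H1) depth=32
  Q 197.40.189.69: descend 1100010100101000101111010100 ; hops seen [H4,H4,H0] ; pick H0
  + 47.48.0.0/12 (H4) depth=12
  Q 2.220.77.162: descend 00 ; hops seen [H4] ; pick H4
  Q 197.40.0.223: descend 1100010100101000 ; hops seen [H4,H4] ; pick H4
  + 197.40.189.66/32 (H0) depth=32
  Q 132.125.127.174: descend 100001000111110101111111 ; hops seen [H4,H0,H2,H3] ; pick H3
  + 221.0.0.0/8 (H4) depth=8
  + 47.50.192.0/20 (H1) depth=20
  Q 132.125.127.50: descend 10000100011111010111111100110010 ; hops seen [H4,H0,H2,H3,H1] ; pick H1
  + 220.0.0.0/7 (H4) depth=7
  + 197.0.0.0/8 (H0) depth=8
  Q 197.40.189.74: descend 1100010100101000101111010100 ; hops seen [H4,H0,H4,H0] ; pick H0
  + 197.40.189.64/28 (H0) depth=28
  + 197.32.0.0/12 (H0) depth=12
  + 47.50.205.0/24 (H0) depth=24
  Q 132.125.127.50: descend 10000100011111010111111100110010 ; hops seen [H4,H0,H2,H3,H1] ; pick H1
  + 132.125.127.0/24 (H0) depth=24
  Q 91.227.193.177: descend 0 ; hops seen [H4] ; pick H4
  + 132.125.96.0/19 (H4) depth=19

== LOOKUPS ==
["H3","H3","H0","H4","H4","H3","H1","H0","H1","H4"]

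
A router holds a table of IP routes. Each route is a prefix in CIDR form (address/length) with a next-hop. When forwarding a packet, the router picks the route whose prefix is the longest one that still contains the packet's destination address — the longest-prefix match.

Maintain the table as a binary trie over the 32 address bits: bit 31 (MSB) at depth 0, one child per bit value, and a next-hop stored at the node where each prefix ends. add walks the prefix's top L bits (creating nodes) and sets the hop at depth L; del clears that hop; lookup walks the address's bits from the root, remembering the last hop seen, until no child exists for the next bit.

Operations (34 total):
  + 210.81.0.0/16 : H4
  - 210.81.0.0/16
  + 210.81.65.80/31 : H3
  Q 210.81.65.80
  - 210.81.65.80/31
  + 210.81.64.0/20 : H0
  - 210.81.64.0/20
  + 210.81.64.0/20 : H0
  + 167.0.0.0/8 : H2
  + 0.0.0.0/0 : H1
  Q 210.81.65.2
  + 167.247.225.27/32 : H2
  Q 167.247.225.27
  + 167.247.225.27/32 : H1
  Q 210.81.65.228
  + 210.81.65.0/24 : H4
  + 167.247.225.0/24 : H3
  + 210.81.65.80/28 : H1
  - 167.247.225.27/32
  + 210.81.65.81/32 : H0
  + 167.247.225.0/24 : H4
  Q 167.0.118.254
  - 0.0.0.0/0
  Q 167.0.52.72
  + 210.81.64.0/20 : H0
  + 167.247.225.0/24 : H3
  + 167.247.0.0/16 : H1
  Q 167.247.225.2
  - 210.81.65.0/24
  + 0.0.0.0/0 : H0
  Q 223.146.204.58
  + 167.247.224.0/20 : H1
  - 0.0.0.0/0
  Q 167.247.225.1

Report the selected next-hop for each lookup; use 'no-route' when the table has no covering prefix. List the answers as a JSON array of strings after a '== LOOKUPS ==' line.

Apply in order:
  + 210.81.0.0/16 (H4) depth=16
  del 210.81.0.0/16 (clear depth 16)
  + 210.81.65.80/31 (H3) depth=31
  lookup 210.81.65.80: bits 1101001001010001010000010101000 walk d0:-→d1:-→d2:-→d3:-→d4:-→d5:-→d6:-→d7:-→d8:-→d9:-→d10:-→d11:-→d12:-→d13:-→d14:-→d15:-→d16:-→d17:-→d18:-→d19:-→d20:-→d21:-→d22:-→d23:-→d24:-→d25:-→d26:-→d27:-→d28:-→d29:-→d30:-→d31:H3 -> H3
  del 210.81.65.80/31 (clear depth 31)
  + 210.81.64.0/20 (H0) depth=20
  del 210.81.64.0/20 (clear depth 20)
  + 210.81.64.0/20 (H0) depth=20
  + 167.0.0.0/8 (H2) depth=8
  + 0.0.0.0/0 (H1) depth=0
  lookup 210.81.65.2: bits 1101001001010001010000010 walk d0:H1→d1:-→d2:-→d3:-→d4:-→d5:-→d6:-→d7:-→d8:-→d9:-→d10:-→d11:-→d12:-→d13:-→d14:-→d15:-→d16:-→d17:-→d18:-→d19:-→d20:H0→d21:-→d22:-→d23:-→d24:-→d25:- -> H0
  + 167.247.225.27/32 (H2) depth=32
  lookup 167.247.225.27: bits 10100111111101111110000100011011 walk d0:H1→d1:-→d2:-→d3:-→d4:-→d5:-→d6:-→d7:-→d8:H2→d9:-→d10:-→d11:-→d12:-→d13:-→d14:-→d15:-→d16:-→d17:-→d18:-→d19:-→d20:-→d21:-→d22:-→d23:-→d24:-→d25:-→d26:-→d27:-→d28:-→d29:-→d30:-→d31:-→d32:H2 -> H2
  + 167.247.225.27/32 (H1) depth=32
  lookup 210.81.65.228: bits 110100100101000101000001 walk d0:H1→d1:-→d2:-→d3:-→d4:-→d5:-→d6:-→d7:-→d8:-→d9:-→d10:-→d11:-→d12:-→d13:-→d14:-→d15:-→d16:-→d17:-→d18:-→d19:-→d20:H0→d21:-→d22:-→d23:-→d24:- -> H0
  + 210.81.65.0/24 (H4) depth=24
  + 167.247.225.0/24 (H3) depth=24
  + 210.81.65.80/28 (H1) depth=28
  del 167.247.225.27/32 (clear depth 32)
  + 210.81.65.81/32 (H0) depth=32
  + 167.247.225.0/24 (H4) depth=24
  lookup 167.0.118.254: bits 10100111 walk d0:H1→d1:-→d2:-→d3:-→d4:-→d5:-→d6:-→d7:-→d8:H2 -> H2
  del 0.0.0.0/0 (clear depth 0)
  lookup 167.0.52.72: bits 10100111 walk d0:-→d1:-→d2:-→d3:-→d4:-→d5:-→d6:-→d7:-→d8:H2 -> H2
  + 210.81.64.0/20 (H0) depth=20
  + 167.247.225.0/24 (H3) depth=24
  + 167.247.0.0/16 (H1) depth=16
  lookup 167.247.225.2: bits 101001111111011111100001000 walk d0:-→d1:-→d2:-→d3:-→d4:-→d5:-→d6:-→d7:-→d8:H2→d9:-→d10:-→d11:-→d12:-→d13:-→d14:-→d15:-→d16:H1→d17:-→d18:-→d19:-→d20:-→d21:-→d22:-→d23:-→d24:H3→d25:-→d26:-→d27:- -> H3
  del 210.81.65.0/24 (clear depth 24)
  + 0.0.0.0/0 (H0) depth=0
  lookup 223.146.204.58: bits 1101 walk d0:H0→d1:-→d2:-→d3:-→d4:- -> H0
  + 167.247.224.0/20 (H1) depth=20
  del 0.0.0.0/0 (clear depth 0)
  lookup 167.247.225.1: bits 101001111111011111100001000 walk d0:-→d1:-→d2:-→d3:-→d4:-→d5:-→d6:-→d7:-→d8:H2→d9:-→d10:-→d11:-→d12:-→d13:-→d14:-→d15:-→d16:H1→d17:-→d18:-→d19:-→d20:H1→d21:-→d22:-→d23:-→d24:H3→d25:-→d26:-→d27:- -> H3

== LOOKUPS ==
["H3","H0","H2","H0","H2","H2","H3","H0","H3"]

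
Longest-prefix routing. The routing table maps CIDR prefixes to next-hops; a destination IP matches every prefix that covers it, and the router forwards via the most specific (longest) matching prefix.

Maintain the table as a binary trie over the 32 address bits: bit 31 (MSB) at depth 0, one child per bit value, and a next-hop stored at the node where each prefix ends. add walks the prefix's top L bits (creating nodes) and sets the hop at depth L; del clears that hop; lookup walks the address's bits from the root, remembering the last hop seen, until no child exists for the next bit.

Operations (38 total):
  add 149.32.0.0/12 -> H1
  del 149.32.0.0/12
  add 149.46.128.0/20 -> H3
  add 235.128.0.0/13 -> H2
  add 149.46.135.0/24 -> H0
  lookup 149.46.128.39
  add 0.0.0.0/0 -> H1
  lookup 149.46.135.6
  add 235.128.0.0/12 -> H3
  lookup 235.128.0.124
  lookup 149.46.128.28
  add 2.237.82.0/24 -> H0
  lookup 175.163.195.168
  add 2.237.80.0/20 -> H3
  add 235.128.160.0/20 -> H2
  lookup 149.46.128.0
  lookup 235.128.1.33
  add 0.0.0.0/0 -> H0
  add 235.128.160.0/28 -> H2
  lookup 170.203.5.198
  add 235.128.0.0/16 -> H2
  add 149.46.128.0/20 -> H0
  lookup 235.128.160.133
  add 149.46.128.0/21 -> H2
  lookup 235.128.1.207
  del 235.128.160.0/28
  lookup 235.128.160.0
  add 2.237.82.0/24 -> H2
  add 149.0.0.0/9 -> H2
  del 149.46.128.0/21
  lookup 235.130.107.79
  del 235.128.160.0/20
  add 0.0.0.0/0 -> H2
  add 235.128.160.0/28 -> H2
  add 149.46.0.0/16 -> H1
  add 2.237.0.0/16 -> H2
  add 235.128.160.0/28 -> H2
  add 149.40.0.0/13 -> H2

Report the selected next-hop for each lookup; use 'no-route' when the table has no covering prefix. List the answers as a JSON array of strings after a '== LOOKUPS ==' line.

Process each operation:
  add 149.32.0.0/12 -> H1 at depth 12
  - 149.32.0.0/12 clear@12
  add 149.46.128.0/20 -> H3 at depth 20
  add 235.128.0.0/13 -> H2 at depth 13
  add 149.46.135.0/24 -> H0 at depth 24
  lookup 149.46.128.39: bits 100101010010111010000 walk d0:-→d1:-→d2:-→d3:-→d4:-→d5:-→d6:-→d7:-→d8:-→d9:-→d10:-→d11:-→d12:-→d13:-→d14:-→d15:-→d16:-→d17:-→d18:-→d19:-→d20:H3→d21:- -> H3
  add 0.0.0.0/0 -> H1 at depth 0
  lookup 149.46.135.6: bits 100101010010111010000111 walk d0:H1→d1:-→d2:-→d3:-→d4:-→d5:-→d6:-→d7:-→d8:-→d9:-→d10:-→d11:-→d12:-→d13:-→d14:-→d15:-→d16:-→d17:-→d18:-→d19:-→d20:H3→d21:-→d22:-→d23:-→d24:H0 -> H0
  add 235.128.0.0/12 -> H3 at depth 12
  lookup 235.128.0.124: bits 1110101110000 walk d0:H1→d1:-→d2:-→d3:-→d4:-→d5:-→d6:-→d7:-→d8:-→d9:-→d10:-→d11:-→d12:H3→d13:H2 -> H2
  lookup 149.46.128.28: bits 100101010010111010000 walk d0:H1→d1:-→d2:-→d3:-→d4:-→d5:-→d6:-→d7:-→d8:-→d9:-→d10:-→d11:-→d12:-→d13:-→d14:-→d15:-→d16:-→d17:-→d18:-→d19:-→d20:H3→d21:- -> H3
  add 2.237.82.0/24 -> H0 at depth 24
  lookup 175.163.195.168: bits 10 walk d0:H1→d1:-→d2:- -> H1
  add 2.237.80.0/20 -> H3 at depth 20
  add 235.128.160.0/20 -> H2 at depth 20
  lookup 149.46.128.0: bits 100101010010111010000 walk d0:H1→d1:-→d2:-→d3:-→d4:-→d5:-→d6:-→d7:-→d8:-→d9:-→d10:-→d11:-→d12:-→d13:-→d14:-→d15:-→d16:-→d17:-→d18:-→d19:-→d20:H3→d21:- -> H3
  lookup 235.128.1.33: bits 1110101110000000 walk d0:H1→d1:-→d2:-→d3:-→d4:-→d5:-→d6:-→d7:-→d8:-→d9:-→d10:-→d11:-→d12:H3→d13:H2→d14:-→d15:-→d16:- -> H2
  add 0.0.0.0/0 -> H0 at depth 0
  add 235.128.160.0/28 -> H2 at depth 28
  lookup 170.203.5.198: bits 10 walk d0:H0→d1:-→d2:- -> H0
  add 235.128.0.0/16 -> H2 at depth 16
  add 149.46.128.0/20 -> H0 at depth 20
  lookup 235.128.160.133: bits 111010111000000010100000 walk d0:H0→d1:-→d2:-→d3:-→d4:-→d5:-→d6:-→d7:-→d8:-→d9:-→d10:-→d11:-→d12:H3→d13:H2→d14:-→d15:-→d16:H2→d17:-→d18:-→d19:-→d20:H2→d21:-→d22:-→d23:-→d24:- -> H2
  add 149.46.128.0/21 -> H2 at depth 21
  lookup 235.128.1.207: bits 1110101110000000 walk d0:H0→d1:-→d2:-→d3:-→d4:-→d5:-→d6:-→d7:-→d8:-→d9:-→d10:-→d11:-→d12:H3→d13:H2→d14:-→d15:-→d16:H2 -> H2
  - 235.128.160.0/28 clear@28
  lookup 235.128.160.0: bits 1110101110000000101000000000 walk d0:H0→d1:-→d2:-→d3:-→d4:-→d5:-→d6:-→d7:-→d8:-→d9:-→d10:-→d11:-→d12:H3→d13:H2→d14:-→d15:-→d16:H2→d17:-→d18:-→d19:-→d20:H2→d21:-→d22:-→d23:-→d24:-→d25:-→d26:-→d27:-→d28:- -> H2
  add 2.237.82.0/24 -> H2 at depth 24
  add 149.0.0.0/9 -> H2 at depth 9
  - 149.46.128.0/21 clear@21
  lookup 235.130.107.79: bits 11101011100000 walk d0:H0→d1:-→d2:-→d3:-→d4:-→d5:-→d6:-→d7:-→d8:-→d9:-→d10:-→d11:-→d12:H3→d13:H2→d14:- -> H2
  - 235.128.160.0/20 clear@20
  add 0.0.0.0/0 -> H2 at depth 0
  add 235.128.160.0/28 -> H2 at depth 28
  add 149.46.0.0/16 -> H1 at depth 16
  add 2.237.0.0/16 -> H2 at depth 16
  add 235.128.160.0/28 -> H2 at depth 28
  add 149.40.0.0/13 -> H2 at depth 13

== LOOKUPS ==
["H3","H0","H2","H3","H1","H3","H2","H0","H2","H2","H2","H2"]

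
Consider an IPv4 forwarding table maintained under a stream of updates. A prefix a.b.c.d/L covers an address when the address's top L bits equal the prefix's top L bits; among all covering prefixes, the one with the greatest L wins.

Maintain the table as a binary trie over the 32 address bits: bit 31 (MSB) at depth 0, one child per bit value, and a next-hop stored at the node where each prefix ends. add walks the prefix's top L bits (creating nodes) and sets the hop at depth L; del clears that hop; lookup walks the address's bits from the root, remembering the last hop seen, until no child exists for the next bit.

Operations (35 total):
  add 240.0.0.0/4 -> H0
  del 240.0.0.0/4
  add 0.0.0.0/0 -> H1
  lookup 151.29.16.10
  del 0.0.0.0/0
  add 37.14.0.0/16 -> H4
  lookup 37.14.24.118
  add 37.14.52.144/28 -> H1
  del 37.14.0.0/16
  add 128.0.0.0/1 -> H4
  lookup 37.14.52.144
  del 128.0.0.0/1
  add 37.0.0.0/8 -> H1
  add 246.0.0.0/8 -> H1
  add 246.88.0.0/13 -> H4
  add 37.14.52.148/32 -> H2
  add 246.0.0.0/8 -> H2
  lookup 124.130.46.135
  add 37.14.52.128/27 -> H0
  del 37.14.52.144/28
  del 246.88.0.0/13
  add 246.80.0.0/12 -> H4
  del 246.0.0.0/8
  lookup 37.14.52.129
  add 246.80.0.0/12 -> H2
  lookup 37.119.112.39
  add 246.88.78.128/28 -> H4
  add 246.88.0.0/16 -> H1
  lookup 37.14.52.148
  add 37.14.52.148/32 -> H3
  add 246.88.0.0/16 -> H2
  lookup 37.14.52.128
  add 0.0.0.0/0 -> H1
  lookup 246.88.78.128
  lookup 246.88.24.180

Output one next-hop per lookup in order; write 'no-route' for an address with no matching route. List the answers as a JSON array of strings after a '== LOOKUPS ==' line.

Process each operation:
  + 240.0.0.0/4 (H0) depth=4
  del 240.0.0.0/4 (clear depth 4)
  + 0.0.0.0/0 (H1) depth=0
  lookup 151.29.16.10: bits 1 walk d0:H1→d1:- -> H1
  del 0.0.0.0/0 (clear depth 0)
  + 37.14.0.0/16 (H4) depth=16
  lookup 37.14.24.118: bits 0010010100001110 walk d0:-→d1:-→d2:-→d3:-→d4:-→d5:-→d6:-→d7:-→d8:-→d9:-→d10:-→d11:-→d12:-→d13:-→d14:-→d15:-→d16:H4 -> H4
  + 37.14.52.144/28 (H1) depth=28
  del 37.14.0.0/16 (clear depth 16)
  + 128.0.0.0/1 (H4) depth=1
  lookup 37.14.52.144: bits 0010010100001110001101001001 walk d0:-→d1:-→d2:-→d3:-→d4:-→d5:-→d6:-→d7:-→d8:-→d9:-→d10:-→d11:-→d12:-→d13:-→d14:-→d15:-→d16:-→d17:-→d18:-→d19:-→d20:-→d21:-→d22:-→d23:-→d24:-→d25:-→d26:-→d27:-→d28:H1 -> H1
  del 128.0.0.0/1 (clear depth 1)
  + 37.0.0.0/8 (H1) depth=8
  + 246.0.0.0/8 (H1) depth=8
  + 246.88.0.0/13 (H4) depth=13
  + 37.14.52.148/32 (H2) depth=32
  + 246.0.0.0/8 (H2) depth=8
  lookup 124.130.46.135: bits 0 walk d0:-→d1:- -> no-route
  + 37.14.52.128/27 (H0) depth=27
  del 37.14.52.144/28 (clear depth 28)
  del 246.88.0.0/13 (clear depth 13)
  + 246.80.0.0/12 (H4) depth=12
  del 246.0.0.0/8 (clear depth 8)
  lookup 37.14.52.129: bits 001001010000111000110100100 walk d0:-→d1:-→d2:-→d3:-→d4:-→d5:-→d6:-→d7:-→d8:H1→d9:-→d10:-→d11:-→d12:-→d13:-→d14:-→d15:-→d16:-→d17:-→d18:-→d19:-→d20:-→d21:-→d22:-→d23:-→d24:-→d25:-→d26:-→d27:H0 -> H0
  + 246.80.0.0/12 (H2) depth=12
  lookup 37.119.112.39: bits 001001010 walk d0:-→d1:-→d2:-→d3:-→d4:-→d5:-→d6:-→d7:-→d8:H1→d9:- -> H1
  + 246.88.78.128/28 (H4) depth=28
  + 246.88.0.0/16 (H1) depth=16
  lookup 37.14.52.148: bits 00100101000011100011010010010100 walk d0:-→d1:-→d2:-→d3:-→d4:-→d5:-→d6:-→d7:-→d8:H1→d9:-→d10:-→d11:-→d12:-→d13:-→d14:-→d15:-→d16:-→d17:-→d18:-→d19:-→d20:-→d21:-→d22:-→d23:-→d24:-→d25:-→d26:-→d27:H0→d28:-→d29:-→d30:-→d31:-→d32:H2 -> H2
  + 37.14.52.148/32 (H3) depth=32
  + 246.88.0.0/16 (H2) depth=16
  lookup 37.14.52.128: bits 001001010000111000110100100 walk d0:-→d1:-→d2:-→d3:-→d4:-→d5:-→d6:-→d7:-→d8:H1→d9:-→d10:-→d11:-→d12:-→d13:-→d14:-→d15:-→d16:-→d17:-→d18:-→d19:-→d20:-→d21:-→d22:-→d23:-→d24:-→d25:-→d26:-→d27:H0 -> H0
  + 0.0.0.0/0 (H1) depth=0
  lookup 246.88.78.128: bits 1111011001011000010011101000 walk d0:H1→d1:-→d2:-→d3:-→d4:-→d5:-→d6:-→d7:-→d8:-→d9:-→d10:-→d11:-→d12:H2→d13:-→d14:-→d15:-→d16:H2→d17:-→d18:-→d19:-→d20:-→d21:-→d22:-→d23:-→d24:-→d25:-→d26:-→d27:-→d28:H4 -> H4
  lookup 246.88.24.180: bits 11110110010110000 walk d0:H1→d1:-→d2:-→d3:-→d4:-→d5:-→d6:-→d7:-→d8:-→d9:-→d10:-→d11:-→d12:H2→d13:-→d14:-→d15:-→d16:H2→d17:- -> H2

== LOOKUPS ==
["H1","H4","H1","no-route","H0","H1","H2","H0","H4","H2"]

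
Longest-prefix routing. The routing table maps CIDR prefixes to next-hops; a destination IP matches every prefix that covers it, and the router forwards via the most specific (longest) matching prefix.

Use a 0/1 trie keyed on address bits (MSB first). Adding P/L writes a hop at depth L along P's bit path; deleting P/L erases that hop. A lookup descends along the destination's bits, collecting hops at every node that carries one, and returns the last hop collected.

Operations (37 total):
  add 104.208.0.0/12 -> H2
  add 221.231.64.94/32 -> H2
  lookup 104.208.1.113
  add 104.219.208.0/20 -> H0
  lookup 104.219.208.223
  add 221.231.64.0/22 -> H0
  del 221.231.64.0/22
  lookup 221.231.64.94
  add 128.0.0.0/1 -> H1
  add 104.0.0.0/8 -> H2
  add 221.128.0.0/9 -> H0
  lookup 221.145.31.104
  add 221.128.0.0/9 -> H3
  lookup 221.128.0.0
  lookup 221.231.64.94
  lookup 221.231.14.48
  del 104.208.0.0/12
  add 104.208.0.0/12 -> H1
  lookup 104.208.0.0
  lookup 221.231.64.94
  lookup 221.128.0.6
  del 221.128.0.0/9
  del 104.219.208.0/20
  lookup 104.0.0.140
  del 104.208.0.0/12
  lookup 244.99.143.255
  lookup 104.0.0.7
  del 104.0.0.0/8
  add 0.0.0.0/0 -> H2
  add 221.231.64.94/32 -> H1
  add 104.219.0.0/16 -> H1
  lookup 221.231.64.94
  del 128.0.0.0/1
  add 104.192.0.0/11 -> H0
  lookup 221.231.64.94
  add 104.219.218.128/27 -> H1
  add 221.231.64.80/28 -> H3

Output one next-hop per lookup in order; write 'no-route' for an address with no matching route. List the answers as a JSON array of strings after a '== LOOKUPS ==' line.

Process each operation:
  + 104.208.0.0/12 (H2) depth=12
  + 221.231.64.94/32 (H2) depth=32
  lookup 104.208.1.113: bits 011010001101 walk d0:-→d1:-→d2:-→d3:-→d4:-→d5:-→d6:-→d7:-→d8:-→d9:-→d10:-→d11:-→d12:H2 -> H2
  + 104.219.208.0/20 (H0) depth=20
  lookup 104.219.208.223: bits 01101000110110111101 walk d0:-→d1:-→d2:-→d3:-→d4:-→d5:-→d6:-→d7:-→d8:-→d9:-→d10:-→d11:-→d12:H2→d13:-→d14:-→d15:-→d16:-→d17:-→d18:-→d19:-→d20:H0 -> H0
  + 221.231.64.0/22 (H0) depth=22
  del 221.231.64.0/22 (clear depth 22)
  lookup 221.231.64.94: bits 11011101111001110100000001011110 walk d0:-→d1:-→d2:-→d3:-→d4:-→d5:-→d6:-→d7:-→d8:-→d9:-→d10:-→d11:-→d12:-→d13:-→d14:-→d15:-→d16:-→d17:-→d18:-→d19:-→d20:-→d21:-→d22:-→d23:-→d24:-→d25:-→d26:-→d27:-→d28:-→d29:-→d30:-→d31:-→d32:H2 -> H2
  + 128.0.0.0/1 (H1) depth=1
  + 104.0.0.0/8 (H2) depth=8
  + 221.128.0.0/9 (H0) depth=9
  lookup 221.145.31.104: bits 110111011 walk d0:-→d1:H1→d2:-→d3:-→d4:-→d5:-→d6:-→d7:-→d8:-→d9:H0 -> H0
  + 221.128.0.0/9 (H3) depth=9
  lookup 221.128.0.0: bits 110111011 walk d0:-→d1:H1→d2:-→d3:-→d4:-→d5:-→d6:-→d7:-→d8:-→d9:H3 -> H3
  lookup 221.231.64.94: bits 11011101111001110100000001011110 walk d0:-→d1:H1→d2:-→d3:-→d4:-→d5:-→d6:-→d7:-→d8:-→d9:H3→d10:-→d11:-→d12:-→d13:-→d14:-→d15:-→d16:-→d17:-→d18:-→d19:-→d20:-→d21:-→d22:-→d23:-→d24:-→d25:-→d26:-→d27:-→d28:-→d29:-→d30:-→d31:-→d32:H2 -> H2
  lookup 221.231.14.48: bits 11011101111001110 walk d0:-→d1:H1→d2:-→d3:-→d4:-→d5:-→d6:-→d7:-→d8:-→d9:H3→d10:-→d11:-→d12:-→d13:-→d14:-→d15:-→d16:-→d17:- -> H3
  del 104.208.0.0/12 (clear depth 12)
  + 104.208.0.0/12 (H1) depth=12
  lookup 104.208.0.0: bits 011010001101 walk d0:-→d1:-→d2:-→d3:-→d4:-→d5:-→d6:-→d7:-→d8:H2→d9:-→d10:-→d11:-→d12:H1 -> H1
  lookup 221.231.64.94: bits 11011101111001110100000001011110 walk d0:-→d1:H1→d2:-→d3:-→d4:-→d5:-→d6:-→d7:-→d8:-→d9:H3→d10:-→d11:-→d12:-→d13:-→d14:-→d15:-→d16:-→d17:-→d18:-→d19:-→d20:-→d21:-→d22:-→d23:-→d24:-→d25:-→d26:-→d27:-→d28:-→d29:-→d30:-→d31:-→d32:H2 -> H2
  lookup 221.128.0.6: bits 110111011 walk d0:-→d1:H1→d2:-→d3:-→d4:-→d5:-→d6:-→d7:-→d8:-→d9:H3 -> H3
  del 221.128.0.0/9 (clear depth 9)
  del 104.219.208.0/20 (clear depth 20)
  lookup 104.0.0.140: bits 01101000 walk d0:-→d1:-→d2:-→d3:-→d4:-→d5:-→d6:-→d7:-→d8:H2 -> H2
  del 104.208.0.0/12 (clear depth 12)
  lookup 244.99.143.255: bits 11 walk d0:-→d1:H1→d2:- -> H1
  lookup 104.0.0.7: bits 01101000 walk d0:-→d1:-→d2:-→d3:-→d4:-→d5:-→d6:-→d7:-→d8:H2 -> H2
  del 104.0.0.0/8 (clear depth 8)
  + 0.0.0.0/0 (H2) depth=0
  + 221.231.64.94/32 (H1) depth=32
  + 104.219.0.0/16 (H1) depth=16
  lookup 221.231.64.94: bits 11011101111001110100000001011110 walk d0:H2→d1:H1→d2:-→d3:-→d4:-→d5:-→d6:-→d7:-→d8:-→d9:-→d10:-→d11:-→d12:-→d13:-→d14:-→d15:-→d16:-→d17:-→d18:-→d19:-→d20:-→d21:-→d22:-→d23:-→d24:-→d25:-→d26:-→d27:-→d28:-→d29:-→d30:-→d31:-→d32:H1 -> H1
  del 128.0.0.0/1 (clear depth 1)
  + 104.192.0.0/11 (H0) depth=11
  lookup 221.231.64.94: bits 11011101111001110100000001011110 walk d0:H2→d1:-→d2:-→d3:-→d4:-→d5:-→d6:-→d7:-→d8:-→d9:-→d10:-→d11:-→d12:-→d13:-→d14:-→d15:-→d16:-→d17:-→d18:-→d19:-→d20:-→d21:-→d22:-→d23:-→d24:-→d25:-→d26:-→d27:-→d28:-→d29:-→d30:-→d31:-→d32:H1 -> H1
  + 104.219.218.128/27 (H1) depth=27
  + 221.231.64.80/28 (H3) depth=28

== LOOKUPS ==
["H2","H0","H2","H0","H3","H2","H3","H1","H2","H3","H2","H1","H2","H1","H1"]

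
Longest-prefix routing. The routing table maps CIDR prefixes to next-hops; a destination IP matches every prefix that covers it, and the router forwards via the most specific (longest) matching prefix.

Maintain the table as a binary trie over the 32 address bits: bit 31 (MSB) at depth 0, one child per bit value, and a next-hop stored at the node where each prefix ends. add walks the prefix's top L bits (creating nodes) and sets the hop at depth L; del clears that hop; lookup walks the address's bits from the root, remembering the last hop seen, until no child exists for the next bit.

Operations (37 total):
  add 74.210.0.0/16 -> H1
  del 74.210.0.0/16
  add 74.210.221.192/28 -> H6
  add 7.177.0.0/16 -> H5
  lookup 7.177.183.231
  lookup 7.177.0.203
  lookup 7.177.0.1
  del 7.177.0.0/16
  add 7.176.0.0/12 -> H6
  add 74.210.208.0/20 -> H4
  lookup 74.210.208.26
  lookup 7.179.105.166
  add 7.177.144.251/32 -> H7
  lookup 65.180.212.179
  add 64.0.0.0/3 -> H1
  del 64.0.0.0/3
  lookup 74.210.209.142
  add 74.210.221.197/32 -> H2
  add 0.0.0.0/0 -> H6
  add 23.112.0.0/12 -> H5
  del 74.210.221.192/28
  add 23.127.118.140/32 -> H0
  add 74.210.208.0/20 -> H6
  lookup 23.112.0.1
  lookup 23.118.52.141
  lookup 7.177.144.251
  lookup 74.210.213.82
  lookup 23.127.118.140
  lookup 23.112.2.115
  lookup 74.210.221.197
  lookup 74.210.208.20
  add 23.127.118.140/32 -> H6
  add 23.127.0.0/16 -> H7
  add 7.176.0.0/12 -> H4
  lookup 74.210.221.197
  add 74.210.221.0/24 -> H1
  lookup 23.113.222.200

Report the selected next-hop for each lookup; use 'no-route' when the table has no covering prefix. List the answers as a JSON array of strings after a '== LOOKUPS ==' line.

Trace:
  add 74.210.0.0/16 -> H1 at depth 16
  - 74.210.0.0/16 clear@16
  add 74.210.221.192/28 -> H6 at depth 28
  add 7.177.0.0/16 -> H5 at depth 16
  ? 7.177.183.231  path d0:-→d1:-→d2:-→d3:-→d4:-→d5:-→d6:-→d7:-→d8:-→d9:-→d10:-→d11:-→d12:-→d13:-→d14:-→d15:-→d16:H5  best=H5
  ? 7.177.0.203  path d0:-→d1:-→d2:-→d3:-→d4:-→d5:-→d6:-→d7:-→d8:-→d9:-→d10:-→d11:-→d12:-→d13:-→d14:-→d15:-→d16:H5  best=H5
  ? 7.177.0.1  path d0:-→d1:-→d2:-→d3:-→d4:-→d5:-→d6:-→d7:-→d8:-→d9:-→d10:-→d11:-→d12:-→d13:-→d14:-→d15:-→d16:H5  best=H5
  - 7.177.0.0/16 clear@16
  add 7.176.0.0/12 -> H6 at depth 12
  add 74.210.208.0/20 -> H4 at depth 20
  ? 74.210.208.26  path d0:-→d1:-→d2:-→d3:-→d4:-→d5:-→d6:-→d7:-→d8:-→d9:-→d10:-→d11:-→d12:-→d13:-→d14:-→d15:-→d16:-→d17:-→d18:-→d19:-→d20:H4  best=H4
  ? 7.179.105.166  path d0:-→d1:-→d2:-→d3:-→d4:-→d5:-→d6:-→d7:-→d8:-→d9:-→d10:-→d11:-→d12:H6→d13:-→d14:-  best=H6
  add 7.177.144.251/32 -> H7 at depth 32
  ? 65.180.212.179  path d0:-→d1:-→d2:-→d3:-→d4:-  best=no-route
  add 64.0.0.0/3 -> H1 at depth 3
  - 64.0.0.0/3 clear@3
  ? 74.210.209.142  path d0:-→d1:-→d2:-→d3:-→d4:-→d5:-→d6:-→d7:-→d8:-→d9:-→d10:-→d11:-→d12:-→d13:-→d14:-→d15:-→d16:-→d17:-→d18:-→d19:-→d20:H4  best=H4
  add 74.210.221.197/32 -> H2 at depth 32
  add 0.0.0.0/0 -> H6 at depth 0
  add 23.112.0.0/12 -> H5 at depth 12
  - 74.210.221.192/28 clear@28
  add 23.127.118.140/32 -> H0 at depth 32
  add 74.210.208.0/20 -> H6 at depth 20
  ? 23.112.0.1  path d0:H6→d1:-→d2:-→d3:-→d4:-→d5:-→d6:-→d7:-→d8:-→d9:-→d10:-→d11:-→d12:H5  best=H5
  ? 23.118.52.141  path d0:H6→d1:-→d2:-→d3:-→d4:-→d5:-→d6:-→d7:-→d8:-→d9:-→d10:-→d11:-→d12:H5  best=H5
  ? 7.177.144.251  path d0:H6→d1:-→d2:-→d3:-→d4:-→d5:-→d6:-→d7:-→d8:-→d9:-→d10:-→d11:-→d12:H6→d13:-→d14:-→d15:-→d16:-→d17:-→d18:-→d19:-→d20:-→d21:-→d22:-→d23:-→d24:-→d25:-→d26:-→d27:-→d28:-→d29:-→d30:-→d31:-→d32:H7  best=H7
  ? 74.210.213.82  path d0:H6→d1:-→d2:-→d3:-→d4:-→d5:-→d6:-→d7:-→d8:-→d9:-→d10:-→d11:-→d12:-→d13:-→d14:-→d15:-→d16:-→d17:-→d18:-→d19:-→d20:H6  best=H6
  ? 23.127.118.140  path d0:H6→d1:-→d2:-→d3:-→d4:-→d5:-→d6:-→d7:-→d8:-→d9:-→d10:-→d11:-→d12:H5→d13:-→d14:-→d15:-→d16:-→d17:-→d18:-→d19:-→d20:-→d21:-→d22:-→d23:-→d24:-→d25:-→d26:-→d27:-→d28:-→d29:-→d30:-→d31:-→d32:H0  best=H0
  ? 23.112.2.115  path d0:H6→d1:-→d2:-→d3:-→d4:-→d5:-→d6:-→d7:-→d8:-→d9:-→d10:-→d11:-→d12:H5  best=H5
  ? 74.210.221.197  path d0:H6→d1:-→d2:-→d3:-→d4:-→d5:-→d6:-→d7:-→d8:-→d9:-→d10:-→d11:-→d12:-→d13:-→d14:-→d15:-→d16:-→d17:-→d18:-→d19:-→d20:H6→d21:-→d22:-→d23:-→d24:-→d25:-→d26:-→d27:-→d28:-→d29:-→d30:-→d31:-→d32:H2  best=H2
  ? 74.210.208.20  path d0:H6→d1:-→d2:-→d3:-→d4:-→d5:-→d6:-→d7:-→d8:-→d9:-→d10:-→d11:-→d12:-→d13:-→d14:-→d15:-→d16:-→d17:-→d18:-→d19:-→d20:H6  best=H6
  add 23.127.118.140/32 -> H6 at depth 32
  add 23.127.0.0/16 -> H7 at depth 16
  add 7.176.0.0/12 -> H4 at depth 12
  ? 74.210.221.197  path d0:H6→d1:-→d2:-→d3:-→d4:-→d5:-→d6:-→d7:-→d8:-→d9:-→d10:-→d11:-→d12:-→d13:-→d14:-→d15:-→d16:-→d17:-→d18:-→d19:-→d20:H6→d21:-→d22:-→d23:-→d24:-→d25:-→d26:-→d27:-→d28:-→d29:-→d30:-→d31:-→d32:H2  best=H2
  add 74.210.221.0/24 -> H1 at depth 24
  ? 23.113.222.200  path d0:H6→d1:-→d2:-→d3:-→d4:-→d5:-→d6:-→d7:-→d8:-→d9:-→d10:-→d11:-→d12:H5  best=H5

== LOOKUPS ==
["H5","H5","H5","H4","H6","no-route","H4","H5","H5","H7","H6","H0","H5","H2","H6","H2","H5"]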